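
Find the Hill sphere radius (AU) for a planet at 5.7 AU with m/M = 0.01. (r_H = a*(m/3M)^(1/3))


r_H = a * (m/3M)^(1/3) = 5.7 * (0.01/3)^(1/3) = 0.8515

0.8515 AU


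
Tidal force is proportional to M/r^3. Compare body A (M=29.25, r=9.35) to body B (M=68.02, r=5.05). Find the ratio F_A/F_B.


Ratio = (M1/r1^3) / (M2/r2^3) = (29.25/9.35^3) / (68.02/5.05^3) = 0.0678

0.0678


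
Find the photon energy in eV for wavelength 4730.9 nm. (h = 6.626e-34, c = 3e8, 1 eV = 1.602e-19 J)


E = hc/lambda = 6.626e-34 * 3e8 / 4.731e-06 = 4.202e-20 J = 0.2623 eV

0.2623 eV


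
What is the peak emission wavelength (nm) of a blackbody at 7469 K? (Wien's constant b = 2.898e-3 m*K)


lam_max = b / T = 2.898e-3 / 7469 = 3.880e-07 m = 388.0037 nm

388.0037 nm


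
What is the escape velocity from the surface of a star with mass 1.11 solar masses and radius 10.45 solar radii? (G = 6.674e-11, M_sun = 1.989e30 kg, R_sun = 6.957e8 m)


M = 1.11 * 1.989e30 kg = 2.20779e+30 kg; R = 10.45 * 6.957e8 m = 7.270065e+09 m. v_esc = sqrt(2GM/R) = sqrt(2 * 6.674e-11 * 2.20779e+30 / 7.270065e+09) = 201334.3297

201334.3297 m/s


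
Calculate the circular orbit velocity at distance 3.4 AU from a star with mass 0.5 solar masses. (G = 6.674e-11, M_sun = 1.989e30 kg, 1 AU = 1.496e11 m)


v = sqrt(GM/r) = sqrt(6.674e-11 * 9.945e+29 / 5.086e+11) = 11423.2647

11423.2647 m/s


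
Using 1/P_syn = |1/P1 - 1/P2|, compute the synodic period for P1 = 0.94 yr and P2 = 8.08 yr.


1/P_syn = |1/P1 - 1/P2| = |1/0.94 - 1/8.08| => P_syn = 1.0638

1.0638 years


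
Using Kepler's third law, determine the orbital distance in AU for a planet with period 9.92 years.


a = P^(2/3) = 9.92^(2/3) = 4.6168

4.6168 AU


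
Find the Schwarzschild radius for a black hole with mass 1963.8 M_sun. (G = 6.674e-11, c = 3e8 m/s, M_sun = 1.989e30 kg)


M = 1963.8 * 1.989e30 kg = 3.9059982e+33 kg. rs = 2GM/c^2 = 2 * 6.674e-11 * 3.9059982e+33 / (3e8)^2 = 5.793e+06

5.793e+06 m


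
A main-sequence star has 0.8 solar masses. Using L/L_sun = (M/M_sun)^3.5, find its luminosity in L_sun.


L/L_sun = (M/M_sun)^3.5 = 0.8^3.5 = 0.4579

0.4579 L_sun


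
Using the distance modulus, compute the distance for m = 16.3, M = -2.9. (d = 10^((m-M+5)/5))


d = 10^((m - M + 5)/5) = 10^((16.3 - -2.9 + 5)/5) = 69183.0971

69183.0971 pc


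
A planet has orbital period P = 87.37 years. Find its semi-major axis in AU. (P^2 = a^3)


a = P^(2/3) = 87.37^(2/3) = 19.6898

19.6898 AU


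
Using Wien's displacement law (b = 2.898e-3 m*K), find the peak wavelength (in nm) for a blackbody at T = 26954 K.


lam_max = b / T = 2.898e-3 / 26954 = 1.075e-07 m = 107.5165 nm

107.5165 nm


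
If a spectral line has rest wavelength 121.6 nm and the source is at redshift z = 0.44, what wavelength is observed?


lam_obs = lam_emit * (1 + z) = 121.6 * (1 + 0.44) = 175.104

175.104 nm


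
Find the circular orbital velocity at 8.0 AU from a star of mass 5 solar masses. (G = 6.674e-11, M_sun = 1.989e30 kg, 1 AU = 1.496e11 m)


v = sqrt(GM/r) = sqrt(6.674e-11 * 9.945e+30 / 1.197e+12) = 23549.6634

23549.6634 m/s


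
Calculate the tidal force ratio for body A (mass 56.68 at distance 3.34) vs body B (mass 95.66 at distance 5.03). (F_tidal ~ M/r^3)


Ratio = (M1/r1^3) / (M2/r2^3) = (56.68/3.34^3) / (95.66/5.03^3) = 2.0238

2.0238


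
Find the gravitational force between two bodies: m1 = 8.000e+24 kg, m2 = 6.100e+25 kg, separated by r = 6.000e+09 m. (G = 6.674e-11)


F = G*m1*m2/r^2 = 6.674e-11 * 8.000e+24 * 6.100e+25 / (6.000e+09)^2 = 6.674e-11 * 4.880e+50 / 3.600e+19 = 9.047e+20

9.047e+20 N


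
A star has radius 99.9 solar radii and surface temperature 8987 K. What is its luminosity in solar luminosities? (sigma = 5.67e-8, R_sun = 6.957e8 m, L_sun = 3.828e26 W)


R = 99.9 * 6.957e8 m = 6.950043e+10 m. L = 4*pi*R^2*sigma*T^4 = 4*pi*(6.950043e+10)^2 * 5.67e-8 * 8987^4 = 2.245054421e+31 W. L/L_sun = 2.245054421e+31 / 3.828e26 = 58648.2346

58648.2346 L_sun


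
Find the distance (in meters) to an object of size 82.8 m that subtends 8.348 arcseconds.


D = size / theta_rad, theta_rad = 8.348 * pi/(180*3600) = 4.047e-05, D = 2.046e+06

2.046e+06 m


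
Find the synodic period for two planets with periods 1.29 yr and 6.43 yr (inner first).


1/P_syn = |1/P1 - 1/P2| = |1/1.29 - 1/6.43| => P_syn = 1.6138

1.6138 years


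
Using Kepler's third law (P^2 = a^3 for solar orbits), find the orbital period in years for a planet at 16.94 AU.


P = a^(3/2) = 16.94^1.5 = 69.722

69.722 years


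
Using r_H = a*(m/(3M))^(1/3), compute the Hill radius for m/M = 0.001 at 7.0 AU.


r_H = a * (m/3M)^(1/3) = 7.0 * (0.001/3)^(1/3) = 0.4854

0.4854 AU


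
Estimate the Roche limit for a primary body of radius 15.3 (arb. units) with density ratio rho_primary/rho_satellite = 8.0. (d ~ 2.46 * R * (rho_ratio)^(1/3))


d_Roche = 2.46 * 15.3 * 8.0^(1/3) = 75.276

75.276


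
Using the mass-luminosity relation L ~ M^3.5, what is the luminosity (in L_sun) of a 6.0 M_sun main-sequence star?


L/L_sun = (M/M_sun)^3.5 = 6.0^3.5 = 529.0898

529.0898 L_sun


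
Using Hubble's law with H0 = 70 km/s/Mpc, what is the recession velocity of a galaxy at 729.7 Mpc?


v = H0 * d = 70 * 729.7 = 51079.0

51079.0 km/s


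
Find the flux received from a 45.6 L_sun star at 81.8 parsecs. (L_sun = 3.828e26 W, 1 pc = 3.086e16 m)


F = L / (4*pi*d^2) = 1.746e+28 / (4*pi*(2.524e+18)^2) = 2.180e-10

2.180e-10 W/m^2


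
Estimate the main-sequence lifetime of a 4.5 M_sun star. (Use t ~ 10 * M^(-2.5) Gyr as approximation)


t = 10 * M^(-2.5) = 10 * 4.5^(-2.5) = 0.2328

0.2328 Gyr


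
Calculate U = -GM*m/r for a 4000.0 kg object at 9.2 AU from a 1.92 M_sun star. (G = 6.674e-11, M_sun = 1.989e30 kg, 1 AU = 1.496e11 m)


M = 1.92 * 1.989e30 kg = 3.81888e+30 kg; r = 9.2 AU * 1.496e11 m/AU = 1.37632e+12 m. U = -GM*m/r = -(6.674e-11 * 3.81888e+30 * 4000.0) / 1.37632e+12 = -7.407e+11

-7.407e+11 J


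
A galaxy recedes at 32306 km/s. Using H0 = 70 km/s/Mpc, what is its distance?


d = v / H0 = 32306 / 70 = 461.5143

461.5143 Mpc


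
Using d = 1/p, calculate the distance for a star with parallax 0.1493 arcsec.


d = 1/p = 1/0.1493 = 6.6979

6.6979 pc


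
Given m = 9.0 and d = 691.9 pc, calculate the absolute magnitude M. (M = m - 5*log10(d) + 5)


M = m - 5*log10(d) + 5 = 9.0 - 5*log10(691.9) + 5 = -0.2002

-0.2002


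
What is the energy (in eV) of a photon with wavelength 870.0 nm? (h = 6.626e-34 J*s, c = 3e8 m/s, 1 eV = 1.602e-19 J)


E = hc/lambda = 6.626e-34 * 3e8 / 8.700e-07 = 2.285e-19 J = 1.4262 eV

1.4262 eV


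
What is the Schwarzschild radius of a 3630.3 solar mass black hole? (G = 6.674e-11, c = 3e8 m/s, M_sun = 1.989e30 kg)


M = 3630.3 * 1.989e30 kg = 7.2206667e+33 kg. rs = 2GM/c^2 = 2 * 6.674e-11 * 7.2206667e+33 / (3e8)^2 = 1.071e+07

1.071e+07 m


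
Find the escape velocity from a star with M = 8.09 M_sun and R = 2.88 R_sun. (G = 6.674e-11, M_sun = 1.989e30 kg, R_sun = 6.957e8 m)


M = 8.09 * 1.989e30 kg = 1.609101e+31 kg; R = 2.88 * 6.957e8 m = 2.003616e+09 m. v_esc = sqrt(2GM/R) = sqrt(2 * 6.674e-11 * 1.609101e+31 / 2.003616e+09) = 1.035e+06

1.035e+06 m/s


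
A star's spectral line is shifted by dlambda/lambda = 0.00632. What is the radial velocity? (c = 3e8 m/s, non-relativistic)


v = (dlambda/lambda) * c = 0.00632 * 3e8 = 1.896e+06

1.896e+06 m/s


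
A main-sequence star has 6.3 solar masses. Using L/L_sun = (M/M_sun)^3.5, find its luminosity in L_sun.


L/L_sun = (M/M_sun)^3.5 = 6.3^3.5 = 627.613

627.613 L_sun


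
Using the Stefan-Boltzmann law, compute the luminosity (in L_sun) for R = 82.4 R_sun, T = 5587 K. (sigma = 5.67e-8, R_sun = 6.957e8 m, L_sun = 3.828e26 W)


R = 82.4 * 6.957e8 m = 5.732568e+10 m. L = 4*pi*R^2*sigma*T^4 = 4*pi*(5.732568e+10)^2 * 5.67e-8 * 5587^4 = 2.281424171e+30 W. L/L_sun = 2.281424171e+30 / 3.828e26 = 5959.8333

5959.8333 L_sun


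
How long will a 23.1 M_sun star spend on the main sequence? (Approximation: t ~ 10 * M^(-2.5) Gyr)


t = 10 * M^(-2.5) = 10 * 23.1^(-2.5) = 0.0039

0.0039 Gyr


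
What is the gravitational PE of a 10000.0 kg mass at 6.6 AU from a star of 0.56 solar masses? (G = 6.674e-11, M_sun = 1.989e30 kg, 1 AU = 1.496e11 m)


M = 0.56 * 1.989e30 kg = 1.11384e+30 kg; r = 6.6 AU * 1.496e11 m/AU = 9.8736e+11 m. U = -GM*m/r = -(6.674e-11 * 1.11384e+30 * 10000.0) / 9.8736e+11 = -7.529e+11

-7.529e+11 J


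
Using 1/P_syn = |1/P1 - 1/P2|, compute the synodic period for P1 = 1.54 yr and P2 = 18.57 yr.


1/P_syn = |1/P1 - 1/P2| = |1/1.54 - 1/18.57| => P_syn = 1.6793

1.6793 years


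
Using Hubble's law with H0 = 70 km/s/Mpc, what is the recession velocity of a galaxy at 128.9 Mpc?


v = H0 * d = 70 * 128.9 = 9023.0

9023.0 km/s


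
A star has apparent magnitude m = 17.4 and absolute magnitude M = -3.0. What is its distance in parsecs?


d = 10^((m - M + 5)/5) = 10^((17.4 - -3.0 + 5)/5) = 120226.4435

120226.4435 pc


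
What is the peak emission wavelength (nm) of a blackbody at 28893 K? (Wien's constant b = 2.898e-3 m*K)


lam_max = b / T = 2.898e-3 / 28893 = 1.003e-07 m = 100.3011 nm

100.3011 nm


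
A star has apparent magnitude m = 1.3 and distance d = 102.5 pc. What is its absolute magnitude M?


M = m - 5*log10(d) + 5 = 1.3 - 5*log10(102.5) + 5 = -3.7536

-3.7536


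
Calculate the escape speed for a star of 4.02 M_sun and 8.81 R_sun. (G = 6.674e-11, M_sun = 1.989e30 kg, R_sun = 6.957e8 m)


M = 4.02 * 1.989e30 kg = 7.99578e+30 kg; R = 8.81 * 6.957e8 m = 6.129117e+09 m. v_esc = sqrt(2GM/R) = sqrt(2 * 6.674e-11 * 7.99578e+30 / 6.129117e+09) = 417291.5219

417291.5219 m/s


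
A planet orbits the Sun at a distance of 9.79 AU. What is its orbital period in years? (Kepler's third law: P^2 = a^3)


P = a^(3/2) = 9.79^1.5 = 30.6319

30.6319 years


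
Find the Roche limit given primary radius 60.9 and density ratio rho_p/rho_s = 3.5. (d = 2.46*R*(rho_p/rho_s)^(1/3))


d_Roche = 2.46 * 60.9 * 3.5^(1/3) = 227.4618

227.4618


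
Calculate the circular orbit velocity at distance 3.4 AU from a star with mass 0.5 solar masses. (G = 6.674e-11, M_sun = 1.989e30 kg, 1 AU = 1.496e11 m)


v = sqrt(GM/r) = sqrt(6.674e-11 * 9.945e+29 / 5.086e+11) = 11423.2647

11423.2647 m/s


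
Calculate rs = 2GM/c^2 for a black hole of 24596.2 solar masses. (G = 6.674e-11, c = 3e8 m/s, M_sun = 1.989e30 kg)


M = 24596.2 * 1.989e30 kg = 4.89218418e+34 kg. rs = 2GM/c^2 = 2 * 6.674e-11 * 4.89218418e+34 / (3e8)^2 = 7.256e+07

7.256e+07 m


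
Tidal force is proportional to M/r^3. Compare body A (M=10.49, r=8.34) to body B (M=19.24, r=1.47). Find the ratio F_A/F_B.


Ratio = (M1/r1^3) / (M2/r2^3) = (10.49/8.34^3) / (19.24/1.47^3) = 0.003

0.003


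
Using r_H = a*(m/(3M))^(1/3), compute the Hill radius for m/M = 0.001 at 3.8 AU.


r_H = a * (m/3M)^(1/3) = 3.8 * (0.001/3)^(1/3) = 0.2635

0.2635 AU


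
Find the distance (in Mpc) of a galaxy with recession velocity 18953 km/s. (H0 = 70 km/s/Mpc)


d = v / H0 = 18953 / 70 = 270.7571

270.7571 Mpc


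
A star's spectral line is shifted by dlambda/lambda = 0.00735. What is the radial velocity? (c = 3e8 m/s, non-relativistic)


v = (dlambda/lambda) * c = 0.00735 * 3e8 = 2.205e+06

2.205e+06 m/s


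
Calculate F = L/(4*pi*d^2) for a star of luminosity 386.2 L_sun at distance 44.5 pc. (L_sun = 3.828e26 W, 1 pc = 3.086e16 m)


F = L / (4*pi*d^2) = 1.478e+29 / (4*pi*(1.373e+18)^2) = 6.238e-09

6.238e-09 W/m^2


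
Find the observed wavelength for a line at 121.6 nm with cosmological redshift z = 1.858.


lam_obs = lam_emit * (1 + z) = 121.6 * (1 + 1.858) = 347.5328

347.5328 nm


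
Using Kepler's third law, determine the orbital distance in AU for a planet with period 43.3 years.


a = P^(2/3) = 43.3^(2/3) = 12.3308

12.3308 AU


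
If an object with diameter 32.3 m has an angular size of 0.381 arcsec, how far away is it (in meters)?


D = size / theta_rad, theta_rad = 0.381 * pi/(180*3600) = 1.847e-06, D = 1.749e+07

1.749e+07 m


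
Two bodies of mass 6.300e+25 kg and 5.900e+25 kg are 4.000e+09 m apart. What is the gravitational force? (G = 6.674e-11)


F = G*m1*m2/r^2 = 6.674e-11 * 6.300e+25 * 5.900e+25 / (4.000e+09)^2 = 6.674e-11 * 3.717e+51 / 1.600e+19 = 1.550e+22

1.550e+22 N


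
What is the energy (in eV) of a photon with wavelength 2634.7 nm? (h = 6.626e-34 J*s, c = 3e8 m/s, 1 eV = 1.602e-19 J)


E = hc/lambda = 6.626e-34 * 3e8 / 2.635e-06 = 7.545e-20 J = 0.471 eV

0.471 eV


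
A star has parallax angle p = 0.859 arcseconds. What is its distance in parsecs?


d = 1/p = 1/0.859 = 1.1641

1.1641 pc


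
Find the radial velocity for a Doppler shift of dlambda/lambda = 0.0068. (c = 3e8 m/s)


v = (dlambda/lambda) * c = 0.0068 * 3e8 = 2.040e+06

2.040e+06 m/s


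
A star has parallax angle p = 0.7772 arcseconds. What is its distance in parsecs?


d = 1/p = 1/0.7772 = 1.2867

1.2867 pc


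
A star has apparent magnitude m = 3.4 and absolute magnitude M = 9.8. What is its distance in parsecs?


d = 10^((m - M + 5)/5) = 10^((3.4 - 9.8 + 5)/5) = 0.5248

0.5248 pc


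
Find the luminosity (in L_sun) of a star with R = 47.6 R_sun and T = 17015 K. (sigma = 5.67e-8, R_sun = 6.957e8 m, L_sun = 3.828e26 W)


R = 47.6 * 6.957e8 m = 3.311532e+10 m. L = 4*pi*R^2*sigma*T^4 = 4*pi*(3.311532e+10)^2 * 5.67e-8 * 17015^4 = 6.549055167e+31 W. L/L_sun = 6.549055167e+31 / 3.828e26 = 171082.9458

171082.9458 L_sun


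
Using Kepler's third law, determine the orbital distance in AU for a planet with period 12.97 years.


a = P^(2/3) = 12.97^(2/3) = 5.5203

5.5203 AU


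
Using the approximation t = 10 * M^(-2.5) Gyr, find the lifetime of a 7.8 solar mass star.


t = 10 * M^(-2.5) = 10 * 7.8^(-2.5) = 0.0589

0.0589 Gyr


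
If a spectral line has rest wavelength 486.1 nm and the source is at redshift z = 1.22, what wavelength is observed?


lam_obs = lam_emit * (1 + z) = 486.1 * (1 + 1.22) = 1079.142

1079.142 nm


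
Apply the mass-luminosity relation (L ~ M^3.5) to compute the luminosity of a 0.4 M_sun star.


L/L_sun = (M/M_sun)^3.5 = 0.4^3.5 = 0.0405

0.0405 L_sun


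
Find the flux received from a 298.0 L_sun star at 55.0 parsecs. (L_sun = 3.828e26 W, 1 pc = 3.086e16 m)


F = L / (4*pi*d^2) = 1.141e+29 / (4*pi*(1.697e+18)^2) = 3.151e-09

3.151e-09 W/m^2


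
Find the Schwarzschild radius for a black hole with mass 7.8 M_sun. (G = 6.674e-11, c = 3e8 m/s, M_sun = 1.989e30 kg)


M = 7.8 * 1.989e30 kg = 1.55142e+31 kg. rs = 2GM/c^2 = 2 * 6.674e-11 * 1.55142e+31 / (3e8)^2 = 23009.2824

23009.2824 m


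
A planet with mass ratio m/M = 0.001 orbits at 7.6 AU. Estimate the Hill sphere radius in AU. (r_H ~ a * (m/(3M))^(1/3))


r_H = a * (m/3M)^(1/3) = 7.6 * (0.001/3)^(1/3) = 0.527

0.527 AU


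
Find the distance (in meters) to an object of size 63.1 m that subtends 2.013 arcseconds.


D = size / theta_rad, theta_rad = 2.013 * pi/(180*3600) = 9.759e-06, D = 6.466e+06

6.466e+06 m


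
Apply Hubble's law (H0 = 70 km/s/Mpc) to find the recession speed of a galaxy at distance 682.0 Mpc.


v = H0 * d = 70 * 682.0 = 47740.0

47740.0 km/s


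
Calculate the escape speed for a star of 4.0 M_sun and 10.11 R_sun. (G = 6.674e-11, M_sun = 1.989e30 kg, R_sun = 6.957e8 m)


M = 4.0 * 1.989e30 kg = 7.956e+30 kg; R = 10.11 * 6.957e8 m = 7.033527e+09 m. v_esc = sqrt(2GM/R) = sqrt(2 * 6.674e-11 * 7.956e+30 / 7.033527e+09) = 388569.6774

388569.6774 m/s


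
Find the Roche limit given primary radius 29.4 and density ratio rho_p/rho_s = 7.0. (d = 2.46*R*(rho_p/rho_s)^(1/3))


d_Roche = 2.46 * 29.4 * 7.0^(1/3) = 138.3508

138.3508


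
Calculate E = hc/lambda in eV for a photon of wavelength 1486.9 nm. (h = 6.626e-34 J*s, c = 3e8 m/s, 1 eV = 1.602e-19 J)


E = hc/lambda = 6.626e-34 * 3e8 / 1.487e-06 = 1.337e-19 J = 0.8345 eV

0.8345 eV


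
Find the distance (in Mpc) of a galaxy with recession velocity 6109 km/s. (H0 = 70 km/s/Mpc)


d = v / H0 = 6109 / 70 = 87.2714

87.2714 Mpc


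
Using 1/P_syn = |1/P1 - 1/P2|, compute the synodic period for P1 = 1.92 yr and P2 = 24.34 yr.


1/P_syn = |1/P1 - 1/P2| = |1/1.92 - 1/24.34| => P_syn = 2.0844

2.0844 years


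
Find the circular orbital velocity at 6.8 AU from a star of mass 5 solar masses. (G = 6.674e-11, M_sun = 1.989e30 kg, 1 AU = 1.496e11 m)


v = sqrt(GM/r) = sqrt(6.674e-11 * 9.945e+30 / 1.017e+12) = 25543.1963

25543.1963 m/s


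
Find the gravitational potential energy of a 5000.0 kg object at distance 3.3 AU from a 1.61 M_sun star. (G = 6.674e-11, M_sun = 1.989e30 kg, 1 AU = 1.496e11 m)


M = 1.61 * 1.989e30 kg = 3.20229e+30 kg; r = 3.3 AU * 1.496e11 m/AU = 4.9368e+11 m. U = -GM*m/r = -(6.674e-11 * 3.20229e+30 * 5000.0) / 4.9368e+11 = -2.165e+12

-2.165e+12 J


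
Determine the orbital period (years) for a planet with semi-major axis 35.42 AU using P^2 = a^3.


P = a^(3/2) = 35.42^1.5 = 210.8011

210.8011 years


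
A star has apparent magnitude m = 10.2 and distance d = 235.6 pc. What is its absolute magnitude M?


M = m - 5*log10(d) + 5 = 10.2 - 5*log10(235.6) + 5 = 3.3391

3.3391


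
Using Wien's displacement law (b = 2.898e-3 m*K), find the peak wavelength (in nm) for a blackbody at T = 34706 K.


lam_max = b / T = 2.898e-3 / 34706 = 8.350e-08 m = 83.5014 nm

83.5014 nm


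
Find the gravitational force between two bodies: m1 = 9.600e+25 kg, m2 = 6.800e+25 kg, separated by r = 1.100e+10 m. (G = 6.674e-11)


F = G*m1*m2/r^2 = 6.674e-11 * 9.600e+25 * 6.800e+25 / (1.100e+10)^2 = 6.674e-11 * 6.528e+51 / 1.210e+20 = 3.601e+21

3.601e+21 N


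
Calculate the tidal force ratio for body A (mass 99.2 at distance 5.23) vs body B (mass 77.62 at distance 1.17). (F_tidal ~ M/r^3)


Ratio = (M1/r1^3) / (M2/r2^3) = (99.2/5.23^3) / (77.62/1.17^3) = 0.0143

0.0143


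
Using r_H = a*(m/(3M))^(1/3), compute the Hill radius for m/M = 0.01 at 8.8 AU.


r_H = a * (m/3M)^(1/3) = 8.8 * (0.01/3)^(1/3) = 1.3145

1.3145 AU


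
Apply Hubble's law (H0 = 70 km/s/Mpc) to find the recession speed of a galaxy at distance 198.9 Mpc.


v = H0 * d = 70 * 198.9 = 13923.0

13923.0 km/s


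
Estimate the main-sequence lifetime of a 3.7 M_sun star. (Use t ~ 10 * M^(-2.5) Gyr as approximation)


t = 10 * M^(-2.5) = 10 * 3.7^(-2.5) = 0.3797

0.3797 Gyr


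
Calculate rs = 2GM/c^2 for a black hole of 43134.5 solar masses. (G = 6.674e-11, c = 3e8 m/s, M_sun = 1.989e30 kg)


M = 43134.5 * 1.989e30 kg = 8.57945205e+34 kg. rs = 2GM/c^2 = 2 * 6.674e-11 * 8.57945205e+34 / (3e8)^2 = 1.272e+08

1.272e+08 m


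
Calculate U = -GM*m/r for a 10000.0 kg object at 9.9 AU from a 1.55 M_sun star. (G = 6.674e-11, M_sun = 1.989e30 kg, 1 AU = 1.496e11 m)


M = 1.55 * 1.989e30 kg = 3.08295e+30 kg; r = 9.9 AU * 1.496e11 m/AU = 1.48104e+12 m. U = -GM*m/r = -(6.674e-11 * 3.08295e+30 * 10000.0) / 1.48104e+12 = -1.389e+12

-1.389e+12 J


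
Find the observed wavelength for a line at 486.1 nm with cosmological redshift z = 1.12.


lam_obs = lam_emit * (1 + z) = 486.1 * (1 + 1.12) = 1030.532

1030.532 nm


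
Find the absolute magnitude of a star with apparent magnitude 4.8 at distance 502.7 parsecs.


M = m - 5*log10(d) + 5 = 4.8 - 5*log10(502.7) + 5 = -3.7065

-3.7065


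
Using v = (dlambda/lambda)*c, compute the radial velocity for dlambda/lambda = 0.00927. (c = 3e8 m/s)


v = (dlambda/lambda) * c = 0.00927 * 3e8 = 2.781e+06

2.781e+06 m/s


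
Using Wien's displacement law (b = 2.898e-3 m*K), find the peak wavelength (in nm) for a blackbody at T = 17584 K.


lam_max = b / T = 2.898e-3 / 17584 = 1.648e-07 m = 164.8089 nm

164.8089 nm


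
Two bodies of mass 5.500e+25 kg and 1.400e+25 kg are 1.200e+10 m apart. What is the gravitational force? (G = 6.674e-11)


F = G*m1*m2/r^2 = 6.674e-11 * 5.500e+25 * 1.400e+25 / (1.200e+10)^2 = 6.674e-11 * 7.700e+50 / 1.440e+20 = 3.569e+20

3.569e+20 N


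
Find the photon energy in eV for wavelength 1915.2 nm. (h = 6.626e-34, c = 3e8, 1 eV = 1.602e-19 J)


E = hc/lambda = 6.626e-34 * 3e8 / 1.915e-06 = 1.038e-19 J = 0.6479 eV

0.6479 eV


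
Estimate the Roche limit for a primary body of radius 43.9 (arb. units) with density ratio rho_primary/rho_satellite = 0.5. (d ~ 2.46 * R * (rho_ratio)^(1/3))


d_Roche = 2.46 * 43.9 * 0.5^(1/3) = 85.7149

85.7149


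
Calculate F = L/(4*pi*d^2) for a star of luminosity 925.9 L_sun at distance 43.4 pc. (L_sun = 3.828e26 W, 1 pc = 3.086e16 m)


F = L / (4*pi*d^2) = 3.544e+29 / (4*pi*(1.339e+18)^2) = 1.572e-08

1.572e-08 W/m^2


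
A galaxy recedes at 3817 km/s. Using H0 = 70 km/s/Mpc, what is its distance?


d = v / H0 = 3817 / 70 = 54.5286

54.5286 Mpc


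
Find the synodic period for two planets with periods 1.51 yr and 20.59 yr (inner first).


1/P_syn = |1/P1 - 1/P2| = |1/1.51 - 1/20.59| => P_syn = 1.6295

1.6295 years


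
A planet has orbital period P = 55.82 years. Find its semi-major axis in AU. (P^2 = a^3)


a = P^(2/3) = 55.82^(2/3) = 14.6058

14.6058 AU


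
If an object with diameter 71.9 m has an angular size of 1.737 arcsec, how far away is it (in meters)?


D = size / theta_rad, theta_rad = 1.737 * pi/(180*3600) = 8.421e-06, D = 8.538e+06

8.538e+06 m


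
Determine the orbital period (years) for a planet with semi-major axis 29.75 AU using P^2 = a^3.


P = a^(3/2) = 29.75^1.5 = 162.2671

162.2671 years


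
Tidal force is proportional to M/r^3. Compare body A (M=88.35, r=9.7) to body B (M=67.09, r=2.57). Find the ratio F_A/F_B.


Ratio = (M1/r1^3) / (M2/r2^3) = (88.35/9.7^3) / (67.09/2.57^3) = 0.0245

0.0245


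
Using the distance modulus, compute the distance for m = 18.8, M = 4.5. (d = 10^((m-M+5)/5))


d = 10^((m - M + 5)/5) = 10^((18.8 - 4.5 + 5)/5) = 7244.3596

7244.3596 pc


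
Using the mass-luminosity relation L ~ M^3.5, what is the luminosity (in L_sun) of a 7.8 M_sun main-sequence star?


L/L_sun = (M/M_sun)^3.5 = 7.8^3.5 = 1325.3516

1325.3516 L_sun


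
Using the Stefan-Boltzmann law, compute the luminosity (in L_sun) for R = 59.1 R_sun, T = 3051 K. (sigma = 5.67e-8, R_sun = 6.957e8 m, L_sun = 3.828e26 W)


R = 59.1 * 6.957e8 m = 4.111587e+10 m. L = 4*pi*R^2*sigma*T^4 = 4*pi*(4.111587e+10)^2 * 5.67e-8 * 3051^4 = 1.043712109e+29 W. L/L_sun = 1.043712109e+29 / 3.828e26 = 272.6521

272.6521 L_sun


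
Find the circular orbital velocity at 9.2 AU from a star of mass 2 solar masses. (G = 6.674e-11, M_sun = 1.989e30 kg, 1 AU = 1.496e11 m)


v = sqrt(GM/r) = sqrt(6.674e-11 * 3.978e+30 / 1.376e+12) = 13888.8338

13888.8338 m/s


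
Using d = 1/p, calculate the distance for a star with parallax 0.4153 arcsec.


d = 1/p = 1/0.4153 = 2.4079

2.4079 pc


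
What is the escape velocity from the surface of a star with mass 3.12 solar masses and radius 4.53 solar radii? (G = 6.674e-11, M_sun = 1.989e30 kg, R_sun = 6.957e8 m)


M = 3.12 * 1.989e30 kg = 6.20568e+30 kg; R = 4.53 * 6.957e8 m = 3.151521e+09 m. v_esc = sqrt(2GM/R) = sqrt(2 * 6.674e-11 * 6.20568e+30 / 3.151521e+09) = 512675.6431

512675.6431 m/s


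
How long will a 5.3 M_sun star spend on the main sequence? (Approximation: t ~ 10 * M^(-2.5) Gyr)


t = 10 * M^(-2.5) = 10 * 5.3^(-2.5) = 0.1546

0.1546 Gyr


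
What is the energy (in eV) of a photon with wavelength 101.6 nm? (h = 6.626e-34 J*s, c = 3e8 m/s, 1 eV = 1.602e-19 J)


E = hc/lambda = 6.626e-34 * 3e8 / 1.016e-07 = 1.956e-18 J = 12.2128 eV

12.2128 eV


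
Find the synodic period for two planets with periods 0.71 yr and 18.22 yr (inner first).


1/P_syn = |1/P1 - 1/P2| = |1/0.71 - 1/18.22| => P_syn = 0.7388

0.7388 years


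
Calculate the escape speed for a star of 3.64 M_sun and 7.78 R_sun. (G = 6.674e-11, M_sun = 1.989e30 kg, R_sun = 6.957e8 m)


M = 3.64 * 1.989e30 kg = 7.23996e+30 kg; R = 7.78 * 6.957e8 m = 5.412546e+09 m. v_esc = sqrt(2GM/R) = sqrt(2 * 6.674e-11 * 7.23996e+30 / 5.412546e+09) = 422547.3498

422547.3498 m/s


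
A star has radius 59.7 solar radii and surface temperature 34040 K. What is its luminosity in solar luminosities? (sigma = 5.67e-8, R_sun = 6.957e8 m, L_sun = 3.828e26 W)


R = 59.7 * 6.957e8 m = 4.153329e+10 m. L = 4*pi*R^2*sigma*T^4 = 4*pi*(4.153329e+10)^2 * 5.67e-8 * 34040^4 = 1.650227414e+33 W. L/L_sun = 1.650227414e+33 / 3.828e26 = 4.311e+06

4.311e+06 L_sun


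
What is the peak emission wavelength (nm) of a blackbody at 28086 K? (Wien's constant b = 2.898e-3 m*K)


lam_max = b / T = 2.898e-3 / 28086 = 1.032e-07 m = 103.1831 nm

103.1831 nm


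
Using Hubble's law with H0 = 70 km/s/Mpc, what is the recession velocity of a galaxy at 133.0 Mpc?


v = H0 * d = 70 * 133.0 = 9310.0

9310.0 km/s


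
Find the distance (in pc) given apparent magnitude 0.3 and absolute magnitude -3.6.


d = 10^((m - M + 5)/5) = 10^((0.3 - -3.6 + 5)/5) = 60.256

60.256 pc


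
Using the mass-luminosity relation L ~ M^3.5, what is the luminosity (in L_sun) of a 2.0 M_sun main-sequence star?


L/L_sun = (M/M_sun)^3.5 = 2.0^3.5 = 11.3137

11.3137 L_sun


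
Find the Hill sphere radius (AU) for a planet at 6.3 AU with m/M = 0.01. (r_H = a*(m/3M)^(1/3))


r_H = a * (m/3M)^(1/3) = 6.3 * (0.01/3)^(1/3) = 0.9411

0.9411 AU


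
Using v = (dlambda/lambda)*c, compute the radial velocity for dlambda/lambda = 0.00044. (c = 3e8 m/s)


v = (dlambda/lambda) * c = 0.00044 * 3e8 = 132000.0

132000.0 m/s


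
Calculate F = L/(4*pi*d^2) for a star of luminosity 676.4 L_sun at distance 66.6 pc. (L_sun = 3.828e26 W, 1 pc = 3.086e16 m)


F = L / (4*pi*d^2) = 2.589e+29 / (4*pi*(2.055e+18)^2) = 4.878e-09

4.878e-09 W/m^2


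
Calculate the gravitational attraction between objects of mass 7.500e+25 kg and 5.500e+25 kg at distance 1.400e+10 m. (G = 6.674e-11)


F = G*m1*m2/r^2 = 6.674e-11 * 7.500e+25 * 5.500e+25 / (1.400e+10)^2 = 6.674e-11 * 4.125e+51 / 1.960e+20 = 1.405e+21

1.405e+21 N


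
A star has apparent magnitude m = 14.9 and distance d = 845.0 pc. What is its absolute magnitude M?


M = m - 5*log10(d) + 5 = 14.9 - 5*log10(845.0) + 5 = 5.2657

5.2657


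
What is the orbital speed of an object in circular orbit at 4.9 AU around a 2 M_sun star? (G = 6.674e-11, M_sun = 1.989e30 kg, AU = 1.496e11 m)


v = sqrt(GM/r) = sqrt(6.674e-11 * 3.978e+30 / 7.330e+11) = 19031.002

19031.002 m/s


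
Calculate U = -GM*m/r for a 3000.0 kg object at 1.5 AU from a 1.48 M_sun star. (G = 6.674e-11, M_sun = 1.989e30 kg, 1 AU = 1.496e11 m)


M = 1.48 * 1.989e30 kg = 2.94372e+30 kg; r = 1.5 AU * 1.496e11 m/AU = 2.244e+11 m. U = -GM*m/r = -(6.674e-11 * 2.94372e+30 * 3000.0) / 2.244e+11 = -2.627e+12

-2.627e+12 J


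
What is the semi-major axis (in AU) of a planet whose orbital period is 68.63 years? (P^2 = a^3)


a = P^(2/3) = 68.63^(2/3) = 16.7626

16.7626 AU


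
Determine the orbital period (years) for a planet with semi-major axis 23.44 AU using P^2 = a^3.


P = a^(3/2) = 23.44^1.5 = 113.4845

113.4845 years


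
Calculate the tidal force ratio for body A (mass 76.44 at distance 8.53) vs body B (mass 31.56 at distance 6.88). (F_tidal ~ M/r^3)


Ratio = (M1/r1^3) / (M2/r2^3) = (76.44/8.53^3) / (31.56/6.88^3) = 1.2709

1.2709


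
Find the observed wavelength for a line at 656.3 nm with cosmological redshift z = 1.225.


lam_obs = lam_emit * (1 + z) = 656.3 * (1 + 1.225) = 1460.2675

1460.2675 nm


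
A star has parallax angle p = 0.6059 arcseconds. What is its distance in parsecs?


d = 1/p = 1/0.6059 = 1.6504

1.6504 pc


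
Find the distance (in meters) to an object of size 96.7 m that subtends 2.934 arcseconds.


D = size / theta_rad, theta_rad = 2.934 * pi/(180*3600) = 1.422e-05, D = 6.798e+06

6.798e+06 m


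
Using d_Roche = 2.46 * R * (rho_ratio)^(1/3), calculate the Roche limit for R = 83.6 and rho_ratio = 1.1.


d_Roche = 2.46 * 83.6 * 1.1^(1/3) = 212.2946

212.2946


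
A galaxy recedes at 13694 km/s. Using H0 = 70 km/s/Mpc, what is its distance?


d = v / H0 = 13694 / 70 = 195.6286

195.6286 Mpc


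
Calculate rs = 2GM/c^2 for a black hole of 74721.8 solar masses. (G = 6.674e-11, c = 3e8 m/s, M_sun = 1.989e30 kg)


M = 74721.8 * 1.989e30 kg = 1.486216602e+35 kg. rs = 2GM/c^2 = 2 * 6.674e-11 * 1.486216602e+35 / (3e8)^2 = 2.204e+08

2.204e+08 m


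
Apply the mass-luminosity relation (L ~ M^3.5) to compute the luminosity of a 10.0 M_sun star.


L/L_sun = (M/M_sun)^3.5 = 10.0^3.5 = 3162.2777

3162.2777 L_sun


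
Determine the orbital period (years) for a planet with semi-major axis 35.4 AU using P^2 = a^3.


P = a^(3/2) = 35.4^1.5 = 210.6226

210.6226 years


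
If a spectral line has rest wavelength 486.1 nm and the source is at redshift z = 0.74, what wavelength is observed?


lam_obs = lam_emit * (1 + z) = 486.1 * (1 + 0.74) = 845.814

845.814 nm


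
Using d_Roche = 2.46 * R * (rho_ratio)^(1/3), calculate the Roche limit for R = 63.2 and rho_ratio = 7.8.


d_Roche = 2.46 * 63.2 * 7.8^(1/3) = 308.3309

308.3309


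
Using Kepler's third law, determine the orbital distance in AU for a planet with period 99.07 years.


a = P^(2/3) = 99.07^(2/3) = 21.4106

21.4106 AU


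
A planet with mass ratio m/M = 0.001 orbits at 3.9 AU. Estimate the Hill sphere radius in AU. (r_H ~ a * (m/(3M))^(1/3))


r_H = a * (m/3M)^(1/3) = 3.9 * (0.001/3)^(1/3) = 0.2704

0.2704 AU


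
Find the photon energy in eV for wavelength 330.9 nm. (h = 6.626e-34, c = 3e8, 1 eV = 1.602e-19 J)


E = hc/lambda = 6.626e-34 * 3e8 / 3.309e-07 = 6.007e-19 J = 3.7498 eV

3.7498 eV


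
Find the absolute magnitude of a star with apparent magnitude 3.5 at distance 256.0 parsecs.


M = m - 5*log10(d) + 5 = 3.5 - 5*log10(256.0) + 5 = -3.5412

-3.5412


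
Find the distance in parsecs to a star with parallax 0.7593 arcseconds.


d = 1/p = 1/0.7593 = 1.317

1.317 pc


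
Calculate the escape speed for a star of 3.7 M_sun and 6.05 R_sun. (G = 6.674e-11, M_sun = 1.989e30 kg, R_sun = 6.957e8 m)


M = 3.7 * 1.989e30 kg = 7.3593e+30 kg; R = 6.05 * 6.957e8 m = 4.208985e+09 m. v_esc = sqrt(2GM/R) = sqrt(2 * 6.674e-11 * 7.3593e+30 / 4.208985e+09) = 483100.6965

483100.6965 m/s


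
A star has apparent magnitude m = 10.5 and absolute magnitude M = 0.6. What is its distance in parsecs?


d = 10^((m - M + 5)/5) = 10^((10.5 - 0.6 + 5)/5) = 954.9926

954.9926 pc


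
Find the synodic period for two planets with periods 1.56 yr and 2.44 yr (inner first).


1/P_syn = |1/P1 - 1/P2| = |1/1.56 - 1/2.44| => P_syn = 4.3255

4.3255 years


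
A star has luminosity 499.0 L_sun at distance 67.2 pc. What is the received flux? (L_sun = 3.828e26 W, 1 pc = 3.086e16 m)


F = L / (4*pi*d^2) = 1.910e+29 / (4*pi*(2.074e+18)^2) = 3.535e-09

3.535e-09 W/m^2


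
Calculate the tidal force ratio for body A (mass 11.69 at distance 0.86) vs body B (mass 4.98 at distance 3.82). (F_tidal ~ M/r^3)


Ratio = (M1/r1^3) / (M2/r2^3) = (11.69/0.86^3) / (4.98/3.82^3) = 205.7216

205.7216


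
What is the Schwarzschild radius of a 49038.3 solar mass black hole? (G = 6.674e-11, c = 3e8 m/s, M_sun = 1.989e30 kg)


M = 49038.3 * 1.989e30 kg = 9.75371787e+34 kg. rs = 2GM/c^2 = 2 * 6.674e-11 * 9.75371787e+34 / (3e8)^2 = 1.447e+08

1.447e+08 m


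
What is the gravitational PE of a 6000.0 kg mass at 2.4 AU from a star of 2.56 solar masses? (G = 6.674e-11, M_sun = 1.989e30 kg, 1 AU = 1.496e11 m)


M = 2.56 * 1.989e30 kg = 5.09184e+30 kg; r = 2.4 AU * 1.496e11 m/AU = 3.5904e+11 m. U = -GM*m/r = -(6.674e-11 * 5.09184e+30 * 6000.0) / 3.5904e+11 = -5.679e+12

-5.679e+12 J


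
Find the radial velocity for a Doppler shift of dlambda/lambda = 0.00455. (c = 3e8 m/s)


v = (dlambda/lambda) * c = 0.00455 * 3e8 = 1.365e+06

1.365e+06 m/s


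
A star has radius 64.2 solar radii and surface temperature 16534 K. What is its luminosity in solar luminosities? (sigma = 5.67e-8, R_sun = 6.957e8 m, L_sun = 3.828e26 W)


R = 64.2 * 6.957e8 m = 4.466394e+10 m. L = 4*pi*R^2*sigma*T^4 = 4*pi*(4.466394e+10)^2 * 5.67e-8 * 16534^4 = 1.062230382e+32 W. L/L_sun = 1.062230382e+32 / 3.828e26 = 277489.6504

277489.6504 L_sun


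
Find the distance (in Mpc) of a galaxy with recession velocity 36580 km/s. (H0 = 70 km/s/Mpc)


d = v / H0 = 36580 / 70 = 522.5714

522.5714 Mpc


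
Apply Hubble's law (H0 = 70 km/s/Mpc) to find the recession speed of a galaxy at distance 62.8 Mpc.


v = H0 * d = 70 * 62.8 = 4396.0

4396.0 km/s


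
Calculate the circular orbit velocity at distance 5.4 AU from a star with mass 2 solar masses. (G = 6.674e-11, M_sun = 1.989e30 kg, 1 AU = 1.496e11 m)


v = sqrt(GM/r) = sqrt(6.674e-11 * 3.978e+30 / 8.078e+11) = 18128.5394

18128.5394 m/s


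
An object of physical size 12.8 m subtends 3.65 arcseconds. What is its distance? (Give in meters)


D = size / theta_rad, theta_rad = 3.65 * pi/(180*3600) = 1.770e-05, D = 723339.5945

723339.5945 m


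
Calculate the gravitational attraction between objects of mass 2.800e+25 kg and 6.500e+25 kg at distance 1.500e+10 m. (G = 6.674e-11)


F = G*m1*m2/r^2 = 6.674e-11 * 2.800e+25 * 6.500e+25 / (1.500e+10)^2 = 6.674e-11 * 1.820e+51 / 2.250e+20 = 5.399e+20

5.399e+20 N


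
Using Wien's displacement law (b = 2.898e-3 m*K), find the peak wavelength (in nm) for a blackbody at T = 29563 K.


lam_max = b / T = 2.898e-3 / 29563 = 9.803e-08 m = 98.0279 nm

98.0279 nm


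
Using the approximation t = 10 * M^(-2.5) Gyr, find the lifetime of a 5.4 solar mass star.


t = 10 * M^(-2.5) = 10 * 5.4^(-2.5) = 0.1476

0.1476 Gyr


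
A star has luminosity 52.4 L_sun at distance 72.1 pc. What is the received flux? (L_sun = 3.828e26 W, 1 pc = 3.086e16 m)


F = L / (4*pi*d^2) = 2.006e+28 / (4*pi*(2.225e+18)^2) = 3.224e-10

3.224e-10 W/m^2


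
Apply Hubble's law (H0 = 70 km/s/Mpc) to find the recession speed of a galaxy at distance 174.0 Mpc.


v = H0 * d = 70 * 174.0 = 12180.0

12180.0 km/s


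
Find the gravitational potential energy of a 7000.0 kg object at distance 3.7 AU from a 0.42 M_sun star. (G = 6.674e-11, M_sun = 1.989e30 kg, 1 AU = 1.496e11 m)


M = 0.42 * 1.989e30 kg = 8.3538e+29 kg; r = 3.7 AU * 1.496e11 m/AU = 5.5352e+11 m. U = -GM*m/r = -(6.674e-11 * 8.3538e+29 * 7000.0) / 5.5352e+11 = -7.051e+11

-7.051e+11 J


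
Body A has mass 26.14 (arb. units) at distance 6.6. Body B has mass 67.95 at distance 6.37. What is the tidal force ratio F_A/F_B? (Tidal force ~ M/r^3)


Ratio = (M1/r1^3) / (M2/r2^3) = (26.14/6.6^3) / (67.95/6.37^3) = 0.3459

0.3459


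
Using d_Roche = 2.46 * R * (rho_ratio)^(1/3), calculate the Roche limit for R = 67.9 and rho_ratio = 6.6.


d_Roche = 2.46 * 67.9 * 6.6^(1/3) = 313.3186

313.3186


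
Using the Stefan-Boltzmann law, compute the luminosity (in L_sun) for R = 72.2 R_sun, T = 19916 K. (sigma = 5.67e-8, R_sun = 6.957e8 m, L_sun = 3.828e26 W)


R = 72.2 * 6.957e8 m = 5.022954e+10 m. L = 4*pi*R^2*sigma*T^4 = 4*pi*(5.022954e+10)^2 * 5.67e-8 * 19916^4 = 2.828263021e+32 W. L/L_sun = 2.828263021e+32 / 3.828e26 = 738835.6898

738835.6898 L_sun


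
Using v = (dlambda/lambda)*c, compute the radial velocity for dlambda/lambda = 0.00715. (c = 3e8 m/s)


v = (dlambda/lambda) * c = 0.00715 * 3e8 = 2.145e+06

2.145e+06 m/s


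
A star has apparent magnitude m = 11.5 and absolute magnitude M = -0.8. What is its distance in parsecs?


d = 10^((m - M + 5)/5) = 10^((11.5 - -0.8 + 5)/5) = 2884.0315

2884.0315 pc


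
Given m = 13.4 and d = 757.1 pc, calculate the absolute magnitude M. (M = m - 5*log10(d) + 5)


M = m - 5*log10(d) + 5 = 13.4 - 5*log10(757.1) + 5 = 4.0042

4.0042


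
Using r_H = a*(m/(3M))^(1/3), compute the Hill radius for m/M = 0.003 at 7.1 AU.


r_H = a * (m/3M)^(1/3) = 7.1 * (0.003/3)^(1/3) = 0.71

0.71 AU


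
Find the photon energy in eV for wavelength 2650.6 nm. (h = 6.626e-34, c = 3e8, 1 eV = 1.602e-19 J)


E = hc/lambda = 6.626e-34 * 3e8 / 2.651e-06 = 7.499e-20 J = 0.4681 eV

0.4681 eV


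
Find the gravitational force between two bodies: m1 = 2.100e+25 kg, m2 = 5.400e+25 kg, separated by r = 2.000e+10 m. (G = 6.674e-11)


F = G*m1*m2/r^2 = 6.674e-11 * 2.100e+25 * 5.400e+25 / (2.000e+10)^2 = 6.674e-11 * 1.134e+51 / 4.000e+20 = 1.892e+20

1.892e+20 N


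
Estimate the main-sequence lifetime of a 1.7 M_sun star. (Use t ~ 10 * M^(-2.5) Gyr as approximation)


t = 10 * M^(-2.5) = 10 * 1.7^(-2.5) = 2.6539

2.6539 Gyr


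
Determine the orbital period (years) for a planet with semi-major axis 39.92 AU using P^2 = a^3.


P = a^(3/2) = 39.92^1.5 = 252.2236

252.2236 years


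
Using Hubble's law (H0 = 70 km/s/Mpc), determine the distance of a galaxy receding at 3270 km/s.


d = v / H0 = 3270 / 70 = 46.7143

46.7143 Mpc


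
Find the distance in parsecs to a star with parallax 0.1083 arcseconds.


d = 1/p = 1/0.1083 = 9.2336

9.2336 pc


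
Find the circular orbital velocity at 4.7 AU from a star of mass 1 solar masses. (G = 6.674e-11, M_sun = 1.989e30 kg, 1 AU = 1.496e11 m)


v = sqrt(GM/r) = sqrt(6.674e-11 * 1.989e+30 / 7.031e+11) = 13740.2858

13740.2858 m/s


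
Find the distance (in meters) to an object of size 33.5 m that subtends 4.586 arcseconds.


D = size / theta_rad, theta_rad = 4.586 * pi/(180*3600) = 2.223e-05, D = 1.507e+06

1.507e+06 m


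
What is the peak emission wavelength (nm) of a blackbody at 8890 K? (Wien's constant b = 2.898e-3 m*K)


lam_max = b / T = 2.898e-3 / 8890 = 3.260e-07 m = 325.9843 nm

325.9843 nm


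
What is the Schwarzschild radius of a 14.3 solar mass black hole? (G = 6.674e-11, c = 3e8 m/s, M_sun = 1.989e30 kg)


M = 14.3 * 1.989e30 kg = 2.84427e+31 kg. rs = 2GM/c^2 = 2 * 6.674e-11 * 2.84427e+31 / (3e8)^2 = 42183.6844

42183.6844 m


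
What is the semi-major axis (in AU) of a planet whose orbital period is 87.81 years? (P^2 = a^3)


a = P^(2/3) = 87.81^(2/3) = 19.7559

19.7559 AU


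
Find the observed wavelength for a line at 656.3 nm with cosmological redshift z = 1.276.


lam_obs = lam_emit * (1 + z) = 656.3 * (1 + 1.276) = 1493.7388

1493.7388 nm


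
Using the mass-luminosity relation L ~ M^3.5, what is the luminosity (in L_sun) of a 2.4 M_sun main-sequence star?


L/L_sun = (M/M_sun)^3.5 = 2.4^3.5 = 21.416

21.416 L_sun


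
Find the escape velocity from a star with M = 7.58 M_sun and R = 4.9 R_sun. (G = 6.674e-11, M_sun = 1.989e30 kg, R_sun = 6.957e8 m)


M = 7.58 * 1.989e30 kg = 1.507662e+31 kg; R = 4.9 * 6.957e8 m = 3.40893e+09 m. v_esc = sqrt(2GM/R) = sqrt(2 * 6.674e-11 * 1.507662e+31 / 3.40893e+09) = 768335.7689

768335.7689 m/s


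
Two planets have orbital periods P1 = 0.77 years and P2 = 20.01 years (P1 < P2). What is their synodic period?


1/P_syn = |1/P1 - 1/P2| = |1/0.77 - 1/20.01| => P_syn = 0.8008

0.8008 years


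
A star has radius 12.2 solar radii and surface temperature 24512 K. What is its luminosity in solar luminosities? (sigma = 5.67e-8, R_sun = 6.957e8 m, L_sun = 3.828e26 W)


R = 12.2 * 6.957e8 m = 8.48754e+09 m. L = 4*pi*R^2*sigma*T^4 = 4*pi*(8.48754e+09)^2 * 5.67e-8 * 24512^4 = 1.852983631e+31 W. L/L_sun = 1.852983631e+31 / 3.828e26 = 48406.051

48406.051 L_sun


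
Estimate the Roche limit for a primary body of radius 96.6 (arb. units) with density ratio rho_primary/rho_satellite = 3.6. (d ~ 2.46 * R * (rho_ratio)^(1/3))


d_Roche = 2.46 * 96.6 * 3.6^(1/3) = 364.2054

364.2054


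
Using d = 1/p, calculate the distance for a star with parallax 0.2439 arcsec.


d = 1/p = 1/0.2439 = 4.1

4.1 pc


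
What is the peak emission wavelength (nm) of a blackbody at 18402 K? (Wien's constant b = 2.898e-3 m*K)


lam_max = b / T = 2.898e-3 / 18402 = 1.575e-07 m = 157.4829 nm

157.4829 nm
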